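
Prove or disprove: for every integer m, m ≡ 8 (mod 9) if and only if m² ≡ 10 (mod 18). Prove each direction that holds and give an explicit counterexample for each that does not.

(⇒) This fails: take m = 17. Then 17 ≡ 8 (mod 9), but 17² = 289 ≡ 1 (mod 18), not 10.

(⇐) This fails: take m = 10. Then 10² = 100 ≡ 10 (mod 18), yet 10 ≡ 1 (mod 9), not 8.

Neither implication holds.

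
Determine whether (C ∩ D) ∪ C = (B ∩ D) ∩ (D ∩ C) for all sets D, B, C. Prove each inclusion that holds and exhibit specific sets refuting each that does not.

(⊆) This inclusion fails. Take D = ∅, B = ∅, C = {1}; then 1 ∈ (C ∩ D) ∪ C but 1 ∉ (B ∩ D) ∩ (D ∩ C).

(⊇) Let x ∈ (B ∩ D) ∩ (D ∩ C). Then x ∈ D ∩ B ∩ C, from which x ∈ (C ∩ D) ∪ C.

Only the reverse inclusion holds.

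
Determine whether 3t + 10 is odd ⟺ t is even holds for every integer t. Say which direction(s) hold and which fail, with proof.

Neither direction holds.

(⇒) This fails: t = 7 gives 3t + 10 = 31, which is odd, but 7 is odd, not even.

(⇐) This also fails: t = 6 is even, but 3t + 10 = 28 is even, not odd.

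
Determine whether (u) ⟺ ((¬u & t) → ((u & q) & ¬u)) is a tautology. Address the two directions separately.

(⟹) Assume the antecedent. If q is true, the antecedent forces (q = T, t = F, u = T) or (q = T, t = T, u = T), and (¬u & t) → ((u & q) & ¬u) holds there. If q is false, the antecedent forces (q = F, t = F, u = T) or (q = F, t = T, u = T), and (¬u & t) → ((u & q) & ¬u) holds there. Either way (¬u & t) → ((u & q) & ¬u) holds.

(⟸) This fails. Under q = F, t = F, u = F, the left side is false but the right side is true.

(⇒) holds; (⇐) fails.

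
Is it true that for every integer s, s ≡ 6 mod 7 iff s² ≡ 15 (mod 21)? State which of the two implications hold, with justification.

[⇒] This fails: take s = 13. Then 13 ≡ 6 (mod 7), but 13² = 169 ≡ 1 (mod 21), not 15.

[⇐] This fails: take s = 15. Then 15² = 225 ≡ 15 (mod 21), yet 15 ≡ 1 (mod 7), not 6.

(⇒) fails and (⇐) fails.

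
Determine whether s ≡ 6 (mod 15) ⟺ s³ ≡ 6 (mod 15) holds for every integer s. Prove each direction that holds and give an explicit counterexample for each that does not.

(⇒) Suppose s ≡ 6 (mod 15). Write s = 15j + 6. Then (15j + 6)³ = 3375j³ + 4050j² + 1620j + 216 = 15(225j³ + 270j² + 108j + 14) + 6, so s³ ≡ 6 (mod 15).

(⇐) Conversely, suppose s³ ≡ 6 (mod 15). The only residue r in {0, …, 14} with r³ ≡ 6 (mod 15) is r = 6, so s ≡ 6 (mod 15).

Both implications hold.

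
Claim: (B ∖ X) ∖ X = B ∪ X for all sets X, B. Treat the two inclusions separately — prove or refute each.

The sets are not equal: only the forward inclusion holds.

(⟹) Let x ∈ (B ∖ X) ∖ X. Then x ∈ B and x ∉ X, from which x ∈ B ∪ X.

(⟸) This inclusion fails. Take X = {1}, B = ∅; then 1 ∈ B ∪ X but 1 ∉ (B ∖ X) ∖ X.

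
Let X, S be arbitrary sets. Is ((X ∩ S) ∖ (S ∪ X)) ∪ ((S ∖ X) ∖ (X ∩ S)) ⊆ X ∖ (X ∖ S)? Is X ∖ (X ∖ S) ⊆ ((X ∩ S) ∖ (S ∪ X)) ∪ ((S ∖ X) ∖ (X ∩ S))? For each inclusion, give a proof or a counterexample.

(⟹) This inclusion fails. Take X = ∅, S = {1}; then 1 ∈ ((X ∩ S) ∖ (S ∪ X)) ∪ ((S ∖ X) ∖ (X ∩ S)) but 1 ∉ X ∖ (X ∖ S).

(⟸) This inclusion fails. Take X = {1}, S = {1}; then 1 ∈ X ∖ (X ∖ S) but 1 ∉ ((X ∩ S) ∖ (S ∪ X)) ∪ ((S ∖ X) ∖ (X ∩ S)).

Neither inclusion holds.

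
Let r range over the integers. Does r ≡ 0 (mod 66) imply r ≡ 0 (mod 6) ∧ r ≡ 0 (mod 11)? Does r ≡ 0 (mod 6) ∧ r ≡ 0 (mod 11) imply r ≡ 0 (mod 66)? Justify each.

Both directions hold; the statement is true.

(←) If r ≡ 0 (mod 6) and r ≡ 0 (mod 11), then by the Chinese remainder theorem r ≡ 0 (mod 66). This is exactly r ≡ 0 (mod 66).

(→) Suppose r ≡ 0 (mod 66); write r = 66j + 0. Since 6 ∣ 66, reducing mod 6 gives r ≡ 0 (mod 6); since 11 ∣ 66, reducing mod 11 gives r ≡ 0 (mod 11).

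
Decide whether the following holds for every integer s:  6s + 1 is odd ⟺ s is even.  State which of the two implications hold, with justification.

(⟹) This fails: take s = 5. Then 6s + 1 = 31, which is odd, yet s = 5 is odd, not even.

(⟸) Suppose s is even. Since 6 is even, 6s is even for every s, so 6s + 1 has the same parity as 1, which is odd. Hence 6s + 1 is odd.

Only the reverse direction holds.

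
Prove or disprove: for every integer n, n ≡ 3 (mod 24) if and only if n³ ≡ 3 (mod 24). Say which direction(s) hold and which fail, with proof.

The biconditional holds.

(⇒) Suppose n ≡ 3 (mod 24). Write n = 24j + 3. Then (24j + 3)³ = 13824j³ + 5184j² + 648j + 27 = 24(576j³ + 216j² + 27j + 1) + 3, so n³ ≡ 3 (mod 24).

(⇐) Conversely, suppose n³ ≡ 3 (mod 24). The only residue r in {0, …, 23} with r³ ≡ 3 (mod 24) is r = 3, so n ≡ 3 (mod 24).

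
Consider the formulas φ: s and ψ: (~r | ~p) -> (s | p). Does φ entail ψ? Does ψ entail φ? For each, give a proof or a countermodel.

[⇒] Assume the antecedent. If p is true, (~r | ~p) -> (s | p) reduces to true regardless of the other variables. If p is false, the antecedent forces (p = F, s = T, r = F) or (p = F, s = T, r = T), and (~r | ~p) -> (s | p) holds there. Either way (~r | ~p) -> (s | p) holds.

[⇐] This fails. Under p = T, s = F, r = F, the left side is false but the right side is true.

Only the forward implication holds.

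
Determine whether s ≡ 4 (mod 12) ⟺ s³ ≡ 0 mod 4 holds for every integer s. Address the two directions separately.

(⇒) holds; (⇐) fails.

Forward direction. Suppose s ≡ 4 (mod 12). Then s³ ≡ 4³ = 64 (mod 12), and since 4 ∣ 12, also s³ ≡ 0 (mod 4).

Converse. This fails: take s = 0. Then 0³ = 0 ≡ 0 (mod 4), yet 0 ≡ 0 (mod 12), not 4.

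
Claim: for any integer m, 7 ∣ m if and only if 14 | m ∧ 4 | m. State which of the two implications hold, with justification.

The forward direction fails; the converse holds.

[⇒] This fails: take m = 7. Certainly 7 ∣ 7, but 14 ∤ 7.

[⇐] Suppose 14 ∣ m and 4 ∣ m. Any common multiple of 14 and 4 is a multiple of their lcm; here lcm(14, 4) = 14·4/gcd(14, 4) = 56/2 = 28, so 28 ∣ m. Since 7 ∣ 28, it follows that 7 ∣ m.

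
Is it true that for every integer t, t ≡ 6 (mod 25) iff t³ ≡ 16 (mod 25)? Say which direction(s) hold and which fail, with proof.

(⇐) Suppose t³ ≡ 16 (mod 25). The only residue r in {0, …, 24} with r³ ≡ 16 (mod 25) is r = 6, so t ≡ 6 (mod 25).

(⇒) Suppose t ≡ 6 (mod 25). Write t = 25j + 6. Then (25j + 6)³ = 15625j³ + 11250j² + 2700j + 216 = 25(625j³ + 450j² + 108j + 8) + 16, so t³ ≡ 16 (mod 25).

Both directions hold.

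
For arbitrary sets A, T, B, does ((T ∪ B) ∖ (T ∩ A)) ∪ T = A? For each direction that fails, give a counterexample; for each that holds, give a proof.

(⊆) fails and (⊇) fails.

(⟹) This inclusion fails. Take A = ∅, T = {1}, B = ∅; then 1 ∈ ((T ∪ B) ∖ (T ∩ A)) ∪ T but 1 ∉ A.

(⟸) This inclusion fails. Take A = {1}, T = ∅, B = ∅; then 1 ∈ A but 1 ∉ ((T ∪ B) ∖ (T ∩ A)) ∪ T.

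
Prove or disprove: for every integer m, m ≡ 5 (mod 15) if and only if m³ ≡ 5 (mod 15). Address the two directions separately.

Equivalent; both directions hold.

(⟸) Suppose m³ ≡ 5 (mod 15). The only residue r in {0, …, 14} with r³ ≡ 5 (mod 15) is r = 5, so m ≡ 5 (mod 15).

(⟹) Suppose m ≡ 5 (mod 15). Write m = 15j + 5. Then (15j + 5)³ = 3375j³ + 3375j² + 1125j + 125 = 15(225j³ + 225j² + 75j + 8) + 5, so m³ ≡ 5 (mod 15).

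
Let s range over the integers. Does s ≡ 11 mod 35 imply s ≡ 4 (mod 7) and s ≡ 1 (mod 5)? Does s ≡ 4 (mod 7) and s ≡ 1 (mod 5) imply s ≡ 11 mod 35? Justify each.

Equivalent; both directions hold.

[⇒] Suppose s ≡ 11 (mod 35); write s = 35j + 11. Since 7 ∣ 35, reducing mod 7 gives s ≡ 11 ≡ 4 (mod 7); since 5 ∣ 35, reducing mod 5 gives s ≡ 11 ≡ 1 (mod 5).

[⇐] Conversely, if s ≡ 4 (mod 7) and s ≡ 1 (mod 5), then by the Chinese remainder theorem s ≡ 11 (mod 35). This is exactly s ≡ 11 (mod 35).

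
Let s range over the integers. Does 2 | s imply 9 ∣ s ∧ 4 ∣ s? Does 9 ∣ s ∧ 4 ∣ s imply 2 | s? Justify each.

Not equivalent: only (⇐) holds.

(⇒) This fails: take s = 2. Certainly 2 ∣ 2, but 9 ∤ 2.

(⇐) Suppose 9 ∣ s and 4 ∣ s. Any common multiple of 9 and 4 is a multiple of their lcm; here gcd(9, 4) = 1, so lcm(9, 4) = 9·4 = 36, so 36 ∣ s. Since 2 ∣ 36, it follows that 2 ∣ s.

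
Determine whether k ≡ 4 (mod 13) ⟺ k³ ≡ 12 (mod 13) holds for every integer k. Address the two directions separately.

(⟹) Suppose k ≡ 4 (mod 13). Write k = 13j + 4. Then (13j + 4)³ = 2197j³ + 2028j² + 624j + 64 = 13(169j³ + 156j² + 48j + 4) + 12, so k³ ≡ 12 (mod 13).

(⟸) This fails: take k = 10. Then 10³ = 1000 ≡ 12 (mod 13), yet 10 ≡ 10 (mod 13), not 4.

Only the forward implication holds.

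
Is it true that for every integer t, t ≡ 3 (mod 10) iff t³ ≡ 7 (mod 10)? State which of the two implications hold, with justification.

Both directions hold; the statement is true.

[⇐] Suppose t³ ≡ 7 (mod 10). The only residue r in {0, …, 9} with r³ ≡ 7 (mod 10) is r = 3, so t ≡ 3 (mod 10).

[⇒] Suppose t ≡ 3 (mod 10). Write t = 10j + 3. Then (10j + 3)³ = 1000j³ + 900j² + 270j + 27 = 10(100j³ + 90j² + 27j + 2) + 7, so t³ ≡ 7 (mod 10).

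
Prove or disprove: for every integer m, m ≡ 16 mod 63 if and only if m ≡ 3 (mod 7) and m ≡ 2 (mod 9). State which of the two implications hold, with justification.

Neither implication holds.

Forward direction. This fails: m = 16 gives 16 ≡ 16 (mod 63) but 16 ≡ 2 (mod 7), so the conjunction on the right does not hold.

Converse. This fails: m = 38 satisfies both congruences on the right (38 ≡ 3 mod 7 and 38 ≡ 2 mod 9) yet 38 ≡ 38 (mod 63), not 16.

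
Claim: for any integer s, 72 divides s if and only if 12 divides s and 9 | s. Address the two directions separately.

(⇐) This fails: take s = 36. Both 12 ∣ 36 and 9 ∣ 36, yet 36 is not a multiple of 72 (since 36 = 0·72 + 36), so 72 ∤ 36.

(⇒) If 72 ∣ s, write s = 72q. Since 72 = 6·12, s = 12·(6q), so 12 ∣ s; and since 72 = 8·9, s = 9·(8q), so 9 ∣ s.

Not equivalent: only (⇒) holds.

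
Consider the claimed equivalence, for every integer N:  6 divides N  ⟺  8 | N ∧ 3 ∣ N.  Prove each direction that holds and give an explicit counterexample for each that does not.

Forward direction. This fails: take N = 6. Certainly 6 ∣ 6, but 8 ∤ 6.

Converse. Suppose 8 ∣ N and 3 ∣ N. Any common multiple of 8 and 3 is a multiple of their lcm; here gcd(8, 3) = 1, so lcm(8, 3) = 8·3 = 24, so 24 ∣ N. Since 6 ∣ 24, it follows that 6 ∣ N.

Only the converse holds.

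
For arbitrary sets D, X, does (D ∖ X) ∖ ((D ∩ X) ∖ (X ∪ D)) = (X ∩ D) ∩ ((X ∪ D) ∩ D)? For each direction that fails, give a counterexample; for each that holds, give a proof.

Both inclusions fail.

(⟹) This inclusion fails. Take D = {1}, X = ∅; then 1 ∈ (D ∖ X) ∖ ((D ∩ X) ∖ (X ∪ D)) but 1 ∉ (X ∩ D) ∩ ((X ∪ D) ∩ D).

(⟸) This inclusion fails. Take D = {1}, X = {1}; then 1 ∈ (X ∩ D) ∩ ((X ∪ D) ∩ D) but 1 ∉ (D ∖ X) ∖ ((D ∩ X) ∖ (X ∪ D)).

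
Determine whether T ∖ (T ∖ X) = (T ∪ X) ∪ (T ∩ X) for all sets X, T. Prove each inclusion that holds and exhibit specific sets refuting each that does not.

(⊆) Let x ∈ T ∖ (T ∖ X). Then x ∈ X ∩ T, from which x ∈ (T ∪ X) ∪ (T ∩ X).

(⊇) This inclusion fails. Take X = {1}, T = ∅; then 1 ∈ (T ∪ X) ∪ (T ∩ X) but 1 ∉ T ∖ (T ∖ X).

The sets are not equal: only the forward inclusion holds.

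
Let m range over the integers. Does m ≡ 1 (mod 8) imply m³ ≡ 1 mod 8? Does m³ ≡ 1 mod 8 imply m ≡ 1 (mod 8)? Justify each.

The biconditional holds.

(←) Suppose m³ ≡ 1 (mod 8). The only residue r in {0, …, 7} with r³ ≡ 1 (mod 8) is r = 1, so m ≡ 1 (mod 8).

(→) Suppose m ≡ 1 (mod 8). Write m = 8j + 1. Then (8j + 1)³ = 512j³ + 192j² + 24j + 1 = 8(64j³ + 24j² + 3j) + 1, so m³ ≡ 1 (mod 8).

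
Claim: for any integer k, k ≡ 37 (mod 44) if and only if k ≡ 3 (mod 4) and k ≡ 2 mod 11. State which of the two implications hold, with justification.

Neither implication holds.

(⇒) This fails: k = 37 gives 37 ≡ 37 (mod 44) but 37 ≡ 1 (mod 4), so the conjunction on the right does not hold.

(⇐) This fails: k = 35 satisfies both congruences on the right (35 ≡ 3 mod 4 and 35 ≡ 2 mod 11) yet 35 ≡ 35 (mod 44), not 37.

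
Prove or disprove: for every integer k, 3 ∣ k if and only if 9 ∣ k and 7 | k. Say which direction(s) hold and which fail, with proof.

(⇒) fails; (⇐) holds.

(→) This fails: take k = 3. Certainly 3 ∣ 3, but 9 ∤ 3.

(←) Suppose 9 ∣ k and 7 ∣ k. Any common multiple of 9 and 7 is a multiple of their lcm; here gcd(9, 7) = 1, so lcm(9, 7) = 9·7 = 63, so 63 ∣ k. Since 3 ∣ 63, it follows that 3 ∣ k.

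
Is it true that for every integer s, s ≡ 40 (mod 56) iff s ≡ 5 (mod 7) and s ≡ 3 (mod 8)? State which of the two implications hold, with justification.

Forward direction. This fails: s = 40 gives 40 ≡ 40 (mod 56) but 40 ≡ 0 (mod 8), so the conjunction on the right does not hold.

Converse. This fails: s = 19 satisfies both congruences on the right (19 ≡ 5 mod 7 and 19 ≡ 3 mod 8) yet 19 ≡ 19 (mod 56), not 40.

Both directions fail.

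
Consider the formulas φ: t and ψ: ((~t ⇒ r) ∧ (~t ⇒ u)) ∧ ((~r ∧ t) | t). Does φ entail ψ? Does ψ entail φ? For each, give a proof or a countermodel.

The biconditional holds.

(⟹) Assume the antecedent. If u is true, the antecedent forces (u = T, t = T, r = F) or (u = T, t = T, r = T), and the consequent holds there. If u is false, the antecedent forces (u = F, t = T, r = F) or (u = F, t = T, r = T), and the consequent holds there. Either way the consequent holds.

(⟸) Assume the antecedent. If u is true, the antecedent forces (u = T, t = T, r = F) or (u = T, t = T, r = T), and t holds there. If u is false, the antecedent forces (u = F, t = T, r = F) or (u = F, t = T, r = T), and t holds there. Either way t holds.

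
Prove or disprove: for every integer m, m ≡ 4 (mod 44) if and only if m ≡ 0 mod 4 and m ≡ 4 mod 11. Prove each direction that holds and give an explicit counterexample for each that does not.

Both directions hold.

Forward direction. Suppose m ≡ 4 (mod 44); write m = 44j + 4. Since 4 ∣ 44, reducing mod 4 gives m ≡ 4 ≡ 0 (mod 4); since 11 ∣ 44, reducing mod 11 gives m ≡ 4 (mod 11).

Converse. If m ≡ 0 (mod 4) and m ≡ 4 (mod 11), then by the Chinese remainder theorem m ≡ 4 (mod 44). This is exactly m ≡ 4 (mod 44).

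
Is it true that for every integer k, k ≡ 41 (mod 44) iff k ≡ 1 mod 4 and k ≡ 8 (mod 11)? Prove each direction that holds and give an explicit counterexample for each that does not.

Both directions hold.

(⟹) Suppose k ≡ 41 (mod 44); write k = 44j + 41. Since 4 ∣ 44, reducing mod 4 gives k ≡ 41 ≡ 1 (mod 4); since 11 ∣ 44, reducing mod 11 gives k ≡ 41 ≡ 8 (mod 11).

(⟸) Conversely, if k ≡ 1 (mod 4) and k ≡ 8 (mod 11), then by the Chinese remainder theorem k ≡ 41 (mod 44). This is exactly k ≡ 41 (mod 44).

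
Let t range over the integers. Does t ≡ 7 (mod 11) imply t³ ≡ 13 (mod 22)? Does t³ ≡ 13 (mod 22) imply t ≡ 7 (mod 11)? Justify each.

(←) The residues r modulo 22 with r³ ≡ 13 (mod 22) are exactly {7}, and each is ≡ 7 (mod 11).

(→) This fails: take t = 18. Then 18 ≡ 7 (mod 11), but 18³ = 5832 ≡ 2 (mod 22), not 13.

(⇒) fails; (⇐) holds.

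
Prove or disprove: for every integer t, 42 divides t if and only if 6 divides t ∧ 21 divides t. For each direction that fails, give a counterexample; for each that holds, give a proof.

(⟹) If 42 ∣ t, write t = 42q. Since 42 = 7·6, t = 6·(7q), so 6 ∣ t; and since 42 = 2·21, t = 21·(2q), so 21 ∣ t.

(⟸) Suppose 6 ∣ t and 21 ∣ t. Any common multiple of 6 and 21 is a multiple of their lcm; here lcm(6, 21) = 6·21/gcd(6, 21) = 126/3 = 42, so 42 ∣ t.

Equivalent; both directions hold.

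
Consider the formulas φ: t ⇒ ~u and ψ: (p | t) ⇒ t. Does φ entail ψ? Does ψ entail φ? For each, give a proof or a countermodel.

Neither implication holds.

[⇒] This fails. Under u = F, t = F, p = T, the left side is true but the right side is false.

[⇐] This fails. Under u = T, t = T, p = F, the left side is false but the right side is true.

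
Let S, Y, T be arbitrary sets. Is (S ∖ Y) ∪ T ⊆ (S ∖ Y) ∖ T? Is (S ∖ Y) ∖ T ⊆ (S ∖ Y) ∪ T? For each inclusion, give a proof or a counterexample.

Forward inclusion. This inclusion fails. Take S = ∅, Y = ∅, T = {1}; then 1 ∈ (S ∖ Y) ∪ T but 1 ∉ (S ∖ Y) ∖ T.

Reverse inclusion. Let x ∈ (S ∖ Y) ∖ T. Then x ∈ S and x ∉ Y, T, from which x ∈ (S ∖ Y) ∪ T.

(⊆) fails; (⊇) holds.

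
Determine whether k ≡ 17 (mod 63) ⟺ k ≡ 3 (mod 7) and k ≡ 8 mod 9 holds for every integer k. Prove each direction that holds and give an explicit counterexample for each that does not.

(→) Suppose k ≡ 17 (mod 63); write k = 63j + 17. Since 7 ∣ 63, reducing mod 7 gives k ≡ 17 ≡ 3 (mod 7); since 9 ∣ 63, reducing mod 9 gives k ≡ 17 ≡ 8 (mod 9).

(←) Conversely, if k ≡ 3 (mod 7) and k ≡ 8 (mod 9), then by the Chinese remainder theorem k ≡ 17 (mod 63). This is exactly k ≡ 17 (mod 63).

Both directions hold.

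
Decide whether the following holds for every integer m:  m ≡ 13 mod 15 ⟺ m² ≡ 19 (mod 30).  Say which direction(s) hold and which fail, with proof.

(→) This fails: take m = 28. Then 28 ≡ 13 (mod 15), but 28² = 784 ≡ 4 (mod 30), not 19.

(←) This fails: take m = 7. Then 7² = 49 ≡ 19 (mod 30), yet 7 ≡ 7 (mod 15), not 13.

(⇒) fails and (⇐) fails.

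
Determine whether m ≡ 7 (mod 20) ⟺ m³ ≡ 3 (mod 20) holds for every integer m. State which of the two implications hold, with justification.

Both directions hold; the statement is true.

Forward direction. Suppose m ≡ 7 (mod 20). Write m = 20j + 7. Then (20j + 7)³ = 8000j³ + 8400j² + 2940j + 343 = 20(400j³ + 420j² + 147j + 17) + 3, so m³ ≡ 3 (mod 20).

Converse. Suppose m³ ≡ 3 (mod 20). The only residue r in {0, …, 19} with r³ ≡ 3 (mod 20) is r = 7, so m ≡ 7 (mod 20).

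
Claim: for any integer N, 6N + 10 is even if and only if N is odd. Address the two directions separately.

(⇐) Suppose N is odd. Since 6 is even, 6N is even for every N, so 6N + 10 has the same parity as 10, which is even. Hence 6N + 10 is even.

(⇒) This fails: take N = 2. Then 6N + 10 = 22, which is even, yet N = 2 is even, not odd.

The forward direction fails; the converse holds.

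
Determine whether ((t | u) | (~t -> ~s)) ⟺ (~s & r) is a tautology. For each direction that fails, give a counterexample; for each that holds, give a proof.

Not equivalent: only (⇐) holds.

Forward direction. This fails. Under t = F, r = F, s = F, u = F, the left side is true but the right side is false.

Converse. Assume the antecedent. If t is true, (t | u) | (~t -> ~s) reduces to true regardless of the other variables. If t is false, the antecedent forces (t = F, r = T, s = F, u = F) or (t = F, r = T, s = F, u = T), and (t | u) | (~t -> ~s) holds there. Either way (t | u) | (~t -> ~s) holds.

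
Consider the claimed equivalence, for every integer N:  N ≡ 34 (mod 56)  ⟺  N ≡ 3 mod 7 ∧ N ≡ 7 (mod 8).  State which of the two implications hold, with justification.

(⟹) This fails: N = 34 gives 34 ≡ 34 (mod 56) but 34 ≡ 6 (mod 7), so the conjunction on the right does not hold.

(⟸) This fails: N = 31 satisfies both congruences on the right (31 ≡ 3 mod 7 and 31 ≡ 7 mod 8) yet 31 ≡ 31 (mod 56), not 34.

Neither implication holds.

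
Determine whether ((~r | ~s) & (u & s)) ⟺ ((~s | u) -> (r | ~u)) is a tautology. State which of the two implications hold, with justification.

Neither direction holds.

(⇒) This fails. Under s = T, u = T, r = F, the left side is true but the right side is false.

(⇐) This fails. Under s = F, u = F, r = F, the left side is false but the right side is true.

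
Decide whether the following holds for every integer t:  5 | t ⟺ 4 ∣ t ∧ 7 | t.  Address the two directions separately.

[⇒] This fails: take t = 5. Certainly 5 ∣ 5, but 4 ∤ 5.

[⇐] This fails: take t = 28. Both 4 ∣ 28 and 7 ∣ 28, yet 28 is not a multiple of 5 (since 28 = 5·5 + 3), so 5 ∤ 28.

Neither implication holds.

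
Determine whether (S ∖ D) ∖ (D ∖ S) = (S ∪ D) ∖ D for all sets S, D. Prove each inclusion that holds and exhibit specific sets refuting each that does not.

The two sets are equal.

Forward inclusion. Let x ∈ (S ∖ D) ∖ (D ∖ S). Then x ∈ S and x ∉ D, from which x ∈ (S ∪ D) ∖ D.

Reverse inclusion. Let x ∈ (S ∪ D) ∖ D. Then x ∈ S and x ∉ D, from which x ∈ (S ∖ D) ∖ (D ∖ S).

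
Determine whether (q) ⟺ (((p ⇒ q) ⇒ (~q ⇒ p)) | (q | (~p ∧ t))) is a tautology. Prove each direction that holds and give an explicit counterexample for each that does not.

The forward direction holds; the converse fails.

(⇒) Assume the antecedent. If p is true, the consequent reduces to true regardless of the other variables. If p is false, the antecedent forces (p = F, q = T, t = F) or (p = F, q = T, t = T), and the consequent holds there. Either way the consequent holds.

(⇐) This fails. Under p = T, q = F, t = F, the left side is false but the right side is true.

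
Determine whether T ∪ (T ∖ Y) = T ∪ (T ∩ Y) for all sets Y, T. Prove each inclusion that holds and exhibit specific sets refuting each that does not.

Forward inclusion. Let x ∈ T ∪ (T ∖ Y). Then either x ∈ T and x ∉ Y; or x ∈ Y ∩ T. In each case x ∈ T ∪ (T ∩ Y), so T ∪ (T ∖ Y) ⊆ T ∪ (T ∩ Y).

Reverse inclusion. Let x ∈ T ∪ (T ∩ Y). Then either x ∈ T and x ∉ Y; or x ∈ Y ∩ T. In each case x ∈ T ∪ (T ∖ Y), so T ∪ (T ∩ Y) ⊆ T ∪ (T ∖ Y).

The two sets are equal.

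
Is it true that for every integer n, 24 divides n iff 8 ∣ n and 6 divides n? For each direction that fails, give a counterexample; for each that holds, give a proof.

Both implications hold.

Forward direction. If 24 ∣ n, write n = 24q. Since 24 = 3·8, n = 8·(3q), so 8 ∣ n; and since 24 = 4·6, n = 6·(4q), so 6 ∣ n.

Converse. Suppose 8 ∣ n and 6 ∣ n. Any common multiple of 8 and 6 is a multiple of their lcm; here lcm(8, 6) = 8·6/gcd(8, 6) = 48/2 = 24, so 24 ∣ n.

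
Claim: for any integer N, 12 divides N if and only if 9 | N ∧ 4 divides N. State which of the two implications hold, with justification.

(→) This fails: take N = 12. Certainly 12 ∣ 12, but 9 ∤ 12.

(←) Suppose 9 ∣ N and 4 ∣ N. Any common multiple of 9 and 4 is a multiple of their lcm; here gcd(9, 4) = 1, so lcm(9, 4) = 9·4 = 36, so 36 ∣ N. Since 12 ∣ 36, it follows that 12 ∣ N.

(⇒) fails; (⇐) holds.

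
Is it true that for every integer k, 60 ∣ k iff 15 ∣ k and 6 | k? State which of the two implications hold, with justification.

Not equivalent: only (⇒) holds.

(⇒) If 60 ∣ k, write k = 60q. Since 60 = 4·15, k = 15·(4q), so 15 ∣ k; and since 60 = 10·6, k = 6·(10q), so 6 ∣ k.

(⇐) This fails: take k = 30. Both 15 ∣ 30 and 6 ∣ 30, yet 30 is not a multiple of 60 (since 30 = 0·60 + 30), so 60 ∤ 30.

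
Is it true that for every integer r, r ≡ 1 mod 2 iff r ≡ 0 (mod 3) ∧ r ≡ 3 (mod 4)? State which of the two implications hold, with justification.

The forward direction fails; the converse holds.

(←) If r ≡ 0 (mod 3) and r ≡ 3 (mod 4), then by the Chinese remainder theorem r ≡ 3 (mod 12). Since 3 ≡ 1 (mod 2) and 2 ∣ 12, we get r ≡ 1 (mod 2).

(→) This fails: r = 1 gives 1 ≡ 1 (mod 2) but 1 ≡ 1 (mod 3), so the conjunction on the right does not hold.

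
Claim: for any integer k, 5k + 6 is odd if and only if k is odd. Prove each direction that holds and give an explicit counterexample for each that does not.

(→) Suppose 5k + 6 is odd. Since 5 is odd, 5k and k have the same parity, so 5k + 6 ≡ k + 6 (mod 2). As 6 is even, 5k + 6 is odd exactly when k is odd. Thus k is odd.

(←) Conversely, suppose k is odd; write k = 2j + 1. Then 5k + 6 = 5·(2j + 1) + 6 = 2·5j + 11, which is odd.

The biconditional holds.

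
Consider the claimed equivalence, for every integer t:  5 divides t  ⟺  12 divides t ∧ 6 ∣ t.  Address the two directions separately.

(→) This fails: take t = 5. Certainly 5 ∣ 5, but 12 ∤ 5.

(←) This fails: take t = 12. Both 12 ∣ 12 and 6 ∣ 12, yet 12 is not a multiple of 5 (since 12 = 2·5 + 2), so 5 ∤ 12.

Neither implication holds.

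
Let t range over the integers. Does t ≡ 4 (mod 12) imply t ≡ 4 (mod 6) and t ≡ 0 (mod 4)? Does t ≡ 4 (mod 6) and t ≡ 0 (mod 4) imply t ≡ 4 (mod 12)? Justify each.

(⇒) Suppose t ≡ 4 (mod 12); write t = 12j + 4. Since 6 ∣ 12, reducing mod 6 gives t ≡ 4 (mod 6); since 4 ∣ 12, reducing mod 4 gives t ≡ 4 ≡ 0 (mod 4).

(⇐) Conversely, if t ≡ 4 (mod 6) and t ≡ 0 (mod 4), then by the Chinese remainder theorem t ≡ 4 (mod 12). This is exactly t ≡ 4 (mod 12).

The biconditional holds.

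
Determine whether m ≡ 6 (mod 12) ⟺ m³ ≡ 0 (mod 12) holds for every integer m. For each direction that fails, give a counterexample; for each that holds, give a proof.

(⇒) holds; (⇐) fails.

[⇒] Suppose m ≡ 6 (mod 12). Write m = 12j + 6. Then (12j + 6)³ = 1728j³ + 2592j² + 1296j + 216 = 12(144j³ + 216j² + 108j + 18) + 0, so m³ ≡ 0 (mod 12).

[⇐] This fails: take m = 0. Then 0³ = 0 ≡ 0 (mod 12), yet 0 ≡ 0 (mod 12), not 6.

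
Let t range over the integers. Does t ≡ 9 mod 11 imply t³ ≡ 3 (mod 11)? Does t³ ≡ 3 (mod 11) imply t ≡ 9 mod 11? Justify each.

Equivalent; both directions hold.

(⟹) Suppose t ≡ 9 mod 11. Write t = 11j + 9. Then (11j + 9)³ = 1331j³ + 3267j² + 2673j + 729 = 11(121j³ + 297j² + 243j + 66) + 3, so t³ ≡ 3 (mod 11).

(⟸) Conversely, suppose t³ ≡ 3 (mod 11). The only residue r in {0, …, 10} with r³ ≡ 3 (mod 11) is r = 9, so t ≡ 9 (mod 11).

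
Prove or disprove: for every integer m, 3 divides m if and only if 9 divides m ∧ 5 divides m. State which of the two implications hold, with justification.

[⇐] Suppose 9 ∣ m and 5 ∣ m. Any common multiple of 9 and 5 is a multiple of their lcm; here gcd(9, 5) = 1, so lcm(9, 5) = 9·5 = 45, so 45 ∣ m. Since 3 ∣ 45, it follows that 3 ∣ m.

[⇒] This fails: take m = 3. Certainly 3 ∣ 3, but 9 ∤ 3.

Only the reverse direction holds.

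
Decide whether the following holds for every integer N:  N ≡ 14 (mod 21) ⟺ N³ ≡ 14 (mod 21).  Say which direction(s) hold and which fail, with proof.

(⇒) Suppose N ≡ 14 (mod 21). Write N = 21j + 14. Then (21j + 14)³ = 9261j³ + 18522j² + 12348j + 2744 = 21(441j³ + 882j² + 588j + 130) + 14, so N³ ≡ 14 (mod 21).

(⇐) Conversely, suppose N³ ≡ 14 (mod 21). The only residue r in {0, …, 20} with r³ ≡ 14 (mod 21) is r = 14, so N ≡ 14 (mod 21).

The biconditional holds.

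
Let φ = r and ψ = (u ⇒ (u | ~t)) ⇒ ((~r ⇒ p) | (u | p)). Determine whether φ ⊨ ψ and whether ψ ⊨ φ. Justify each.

(⇒) holds; (⇐) fails.

(⟹) Assume the antecedent. If r is true, the consequent reduces to true regardless of the other variables. If r is false, the antecedent cannot hold. Either way the consequent holds.

(⟸) This fails. Under p = T, r = F, t = F, u = F, the left side is false but the right side is true.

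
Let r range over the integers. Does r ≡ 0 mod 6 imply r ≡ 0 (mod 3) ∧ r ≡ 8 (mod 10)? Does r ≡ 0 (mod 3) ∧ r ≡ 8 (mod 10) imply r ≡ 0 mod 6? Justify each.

(⇒) fails; (⇐) holds.

Forward direction. This fails: r = 0 gives 0 ≡ 0 (mod 6) but 0 ≡ 0 (mod 10), so the conjunction on the right does not hold.

Converse. If r ≡ 0 (mod 3) and r ≡ 8 (mod 10), then by the Chinese remainder theorem r ≡ 18 (mod 30). Since 18 ≡ 0 (mod 6) and 6 ∣ 30, we get r ≡ 0 (mod 6).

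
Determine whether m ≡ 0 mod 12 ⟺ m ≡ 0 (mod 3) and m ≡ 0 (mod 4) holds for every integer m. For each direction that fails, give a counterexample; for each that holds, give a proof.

Both directions hold.

Converse. If m ≡ 0 (mod 3) and m ≡ 0 (mod 4), then by the Chinese remainder theorem m ≡ 0 (mod 12). This is exactly m ≡ 0 (mod 12).

Forward direction. Suppose m ≡ 0 (mod 12); write m = 12j + 0. Since 3 ∣ 12, reducing mod 3 gives m ≡ 0 (mod 3); since 4 ∣ 12, reducing mod 4 gives m ≡ 0 (mod 4).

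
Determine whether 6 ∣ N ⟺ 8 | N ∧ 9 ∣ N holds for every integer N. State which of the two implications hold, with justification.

Forward direction. This fails: take N = 6. Certainly 6 ∣ 6, but 8 ∤ 6.

Converse. Suppose 8 ∣ N and 9 ∣ N. Any common multiple of 8 and 9 is a multiple of their lcm; here gcd(8, 9) = 1, so lcm(8, 9) = 8·9 = 72, so 72 ∣ N. Since 6 ∣ 72, it follows that 6 ∣ N.

Not equivalent: only (⇐) holds.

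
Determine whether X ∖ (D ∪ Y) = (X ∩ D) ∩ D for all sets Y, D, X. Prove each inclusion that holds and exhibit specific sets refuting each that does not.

(⊆) This inclusion fails. Take Y = ∅, D = ∅, X = {1}; then 1 ∈ X ∖ (D ∪ Y) but 1 ∉ (X ∩ D) ∩ D.

(⊇) This inclusion fails. Take Y = ∅, D = {1}, X = {1}; then 1 ∈ (X ∩ D) ∩ D but 1 ∉ X ∖ (D ∪ Y).

Neither inclusion holds.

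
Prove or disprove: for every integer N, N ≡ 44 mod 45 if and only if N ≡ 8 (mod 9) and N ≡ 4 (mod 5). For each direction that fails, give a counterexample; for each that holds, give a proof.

[⇒] Suppose N ≡ 44 (mod 45); write N = 45j + 44. Since 9 ∣ 45, reducing mod 9 gives N ≡ 44 ≡ 8 (mod 9); since 5 ∣ 45, reducing mod 5 gives N ≡ 44 ≡ 4 (mod 5).

[⇐] Conversely, if N ≡ 8 (mod 9) and N ≡ 4 (mod 5), then by the Chinese remainder theorem N ≡ 44 (mod 45). This is exactly N ≡ 44 (mod 45).

Both implications hold.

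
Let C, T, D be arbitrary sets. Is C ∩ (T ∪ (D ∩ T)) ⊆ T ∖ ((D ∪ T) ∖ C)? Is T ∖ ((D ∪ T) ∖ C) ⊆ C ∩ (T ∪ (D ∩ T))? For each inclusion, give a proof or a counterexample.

Both inclusions hold.

(⊆) Let x ∈ C ∩ (T ∪ (D ∩ T)). Then either x ∈ C ∩ T and x ∉ D; or x ∈ C ∩ T ∩ D. In each case x ∈ T ∖ ((D ∪ T) ∖ C), so C ∩ (T ∪ (D ∩ T)) ⊆ T ∖ ((D ∪ T) ∖ C).

(⊇) Let x ∈ T ∖ ((D ∪ T) ∖ C). Then either x ∈ C ∩ T and x ∉ D; or x ∈ C ∩ T ∩ D. In each case x ∈ C ∩ (T ∪ (D ∩ T)), so T ∖ ((D ∪ T) ∖ C) ⊆ C ∩ (T ∪ (D ∩ T)).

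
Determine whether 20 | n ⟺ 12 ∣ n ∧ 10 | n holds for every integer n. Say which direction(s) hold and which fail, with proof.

Not equivalent: only (⇐) holds.

Forward direction. This fails: take n = 20. Certainly 20 ∣ 20, but 12 ∤ 20.

Converse. Suppose 12 ∣ n and 10 ∣ n. Any common multiple of 12 and 10 is a multiple of their lcm; here lcm(12, 10) = 12·10/gcd(12, 10) = 120/2 = 60, so 60 ∣ n. Since 20 ∣ 60, it follows that 20 ∣ n.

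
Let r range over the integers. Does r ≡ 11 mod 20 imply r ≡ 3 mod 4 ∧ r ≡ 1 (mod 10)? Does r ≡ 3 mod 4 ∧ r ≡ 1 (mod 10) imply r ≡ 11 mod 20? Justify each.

(⟹) Suppose r ≡ 11 (mod 20); write r = 20j + 11. Since 4 ∣ 20, reducing mod 4 gives r ≡ 11 ≡ 3 (mod 4); since 10 ∣ 20, reducing mod 10 gives r ≡ 11 ≡ 1 (mod 10).

(⟸) Conversely, if r ≡ 3 (mod 4) and r ≡ 1 (mod 10), then by the Chinese remainder theorem r ≡ 11 (mod 20). This is exactly r ≡ 11 (mod 20).

The biconditional holds.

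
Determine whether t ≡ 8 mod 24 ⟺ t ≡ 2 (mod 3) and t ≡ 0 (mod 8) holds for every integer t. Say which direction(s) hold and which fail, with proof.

[⇒] Suppose t ≡ 8 (mod 24); write t = 24j + 8. Since 3 ∣ 24, reducing mod 3 gives t ≡ 8 ≡ 2 (mod 3); since 8 ∣ 24, reducing mod 8 gives t ≡ 8 ≡ 0 (mod 8).

[⇐] Conversely, if t ≡ 2 (mod 3) and t ≡ 0 (mod 8), then by the Chinese remainder theorem t ≡ 8 (mod 24). This is exactly t ≡ 8 (mod 24).

Both implications hold.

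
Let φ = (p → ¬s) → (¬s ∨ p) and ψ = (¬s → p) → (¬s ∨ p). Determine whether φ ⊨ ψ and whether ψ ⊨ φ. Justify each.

[⇒] Assume the antecedent. If s is true, the antecedent forces (s = T, p = T), and (¬s → p) → (¬s ∨ p) holds there. If s is false, (¬s → p) → (¬s ∨ p) reduces to true regardless of the other variables. Either way (¬s → p) → (¬s ∨ p) holds.

[⇐] Assume the antecedent. If s is true, the antecedent forces (s = T, p = T), and (p → ¬s) → (¬s ∨ p) holds there. If s is false, (p → ¬s) → (¬s ∨ p) reduces to true regardless of the other variables. Either way (p → ¬s) → (¬s ∨ p) holds.

Both implications hold.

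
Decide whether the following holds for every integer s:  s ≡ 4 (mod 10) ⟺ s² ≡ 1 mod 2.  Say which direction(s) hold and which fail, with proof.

(⇒) This fails: take s = 4. Then 4 ≡ 4 (mod 10), but 4² = 16 ≡ 0 (mod 2), not 1.

(⇐) This fails: take s = 1. Then 1² = 1 ≡ 1 (mod 2), yet 1 ≡ 1 (mod 10), not 4.

Neither direction holds.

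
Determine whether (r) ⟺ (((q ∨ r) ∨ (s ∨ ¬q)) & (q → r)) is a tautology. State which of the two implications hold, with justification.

The forward direction holds; the converse fails.

(⟹) Assume the antecedent. If r is true, ((q ∨ r) ∨ (s ∨ ¬q)) & (q → r) reduces to true regardless of the other variables. If r is false, the antecedent cannot hold. Either way ((q ∨ r) ∨ (s ∨ ¬q)) & (q → r) holds.

(⟸) This fails. Under r = F, q = F, s = F, the left side is false but the right side is true.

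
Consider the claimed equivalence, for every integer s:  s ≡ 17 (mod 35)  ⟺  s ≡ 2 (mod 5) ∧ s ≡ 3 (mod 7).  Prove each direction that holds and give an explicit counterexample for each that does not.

(⟹) Suppose s ≡ 17 (mod 35); write s = 35j + 17. Since 5 ∣ 35, reducing mod 5 gives s ≡ 17 ≡ 2 (mod 5); since 7 ∣ 35, reducing mod 7 gives s ≡ 17 ≡ 3 (mod 7).

(⟸) Conversely, if s ≡ 2 (mod 5) and s ≡ 3 (mod 7), then by the Chinese remainder theorem s ≡ 17 (mod 35). This is exactly s ≡ 17 (mod 35).

Both directions hold.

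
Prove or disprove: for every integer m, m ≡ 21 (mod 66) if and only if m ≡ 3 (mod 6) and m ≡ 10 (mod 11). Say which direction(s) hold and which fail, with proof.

(⟸) If m ≡ 3 (mod 6) and m ≡ 10 (mod 11), then by the Chinese remainder theorem m ≡ 21 (mod 66). This is exactly m ≡ 21 (mod 66).

(⟹) Suppose m ≡ 21 (mod 66); write m = 66j + 21. Since 6 ∣ 66, reducing mod 6 gives m ≡ 21 ≡ 3 (mod 6); since 11 ∣ 66, reducing mod 11 gives m ≡ 21 ≡ 10 (mod 11).

Both directions hold; the statement is true.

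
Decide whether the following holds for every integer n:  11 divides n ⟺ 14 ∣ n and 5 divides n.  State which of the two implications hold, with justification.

(⇒) This fails: take n = 11. Certainly 11 ∣ 11, but 14 ∤ 11.

(⇐) This fails: take n = 70. Both 14 ∣ 70 and 5 ∣ 70, yet 70 is not a multiple of 11 (since 70 = 6·11 + 4), so 11 ∤ 70.

Neither implication holds.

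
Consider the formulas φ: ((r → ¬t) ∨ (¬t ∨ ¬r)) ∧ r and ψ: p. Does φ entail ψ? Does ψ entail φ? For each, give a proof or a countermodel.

Neither direction holds.

(→) This fails. Under t = F, p = F, r = T, the left side is true but the right side is false.

(←) This fails. Under t = F, p = T, r = F, the left side is false but the right side is true.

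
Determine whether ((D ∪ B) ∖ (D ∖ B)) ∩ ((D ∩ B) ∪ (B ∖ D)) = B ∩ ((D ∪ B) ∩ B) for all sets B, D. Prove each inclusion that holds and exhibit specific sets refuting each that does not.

(⟹) Let x ∈ ((D ∪ B) ∖ (D ∖ B)) ∩ ((D ∩ B) ∪ (B ∖ D)). Then either x ∈ B and x ∉ D; or x ∈ B ∩ D. In each case x ∈ B ∩ ((D ∪ B) ∩ B), so ((D ∪ B) ∖ (D ∖ B)) ∩ ((D ∩ B) ∪ (B ∖ D)) ⊆ B ∩ ((D ∪ B) ∩ B).

(⟸) Let x ∈ B ∩ ((D ∪ B) ∩ B). Then either x ∈ B and x ∉ D; or x ∈ B ∩ D. In each case x ∈ ((D ∪ B) ∖ (D ∖ B)) ∩ ((D ∩ B) ∪ (B ∖ D)), so B ∩ ((D ∪ B) ∩ B) ⊆ ((D ∪ B) ∖ (D ∖ B)) ∩ ((D ∩ B) ∪ (B ∖ D)).

The two sets are equal.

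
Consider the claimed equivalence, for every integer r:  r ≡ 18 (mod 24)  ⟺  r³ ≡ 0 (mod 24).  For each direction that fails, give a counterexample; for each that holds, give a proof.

Only the forward implication holds.

(⟹) Suppose r ≡ 18 (mod 24). Write r = 24j + 18. Then (24j + 18)³ = 13824j³ + 31104j² + 23328j + 5832 = 24(576j³ + 1296j² + 972j + 243) + 0, so r³ ≡ 0 (mod 24).

(⟸) This fails: take r = 0. Then 0³ = 0 ≡ 0 (mod 24), yet 0 ≡ 0 (mod 24), not 18.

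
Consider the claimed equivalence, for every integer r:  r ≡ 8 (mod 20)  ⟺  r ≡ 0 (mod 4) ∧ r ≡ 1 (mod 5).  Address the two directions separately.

Both directions fail.

(⇒) This fails: r = 8 gives 8 ≡ 8 (mod 20) but 8 ≡ 3 (mod 5), so the conjunction on the right does not hold.

(⇐) This fails: r = 16 satisfies both congruences on the right (16 ≡ 0 mod 4 and 16 ≡ 1 mod 5) yet 16 ≡ 16 (mod 20), not 8.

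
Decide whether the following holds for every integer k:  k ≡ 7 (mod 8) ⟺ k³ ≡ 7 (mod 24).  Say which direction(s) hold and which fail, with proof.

Only the converse holds.

Forward direction. This fails: take k = 15. Then 15 ≡ 7 (mod 8), but 15³ = 3375 ≡ 15 (mod 24), not 7.

Converse. The residues r modulo 24 with r³ ≡ 7 (mod 24) are exactly {7}, and each is ≡ 7 (mod 8).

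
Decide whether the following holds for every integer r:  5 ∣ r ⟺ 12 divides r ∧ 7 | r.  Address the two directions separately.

Neither implication holds.

(⇒) This fails: take r = 5. Certainly 5 ∣ 5, but 12 ∤ 5.

(⇐) This fails: take r = 84. Both 12 ∣ 84 and 7 ∣ 84, yet 84 is not a multiple of 5 (since 84 = 16·5 + 4), so 5 ∤ 84.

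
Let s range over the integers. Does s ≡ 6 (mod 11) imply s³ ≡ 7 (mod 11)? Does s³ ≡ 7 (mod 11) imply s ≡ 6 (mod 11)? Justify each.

Both directions hold.

Forward direction. Suppose s ≡ 6 (mod 11). Write s = 11j + 6. Then (11j + 6)³ = 1331j³ + 2178j² + 1188j + 216 = 11(121j³ + 198j² + 108j + 19) + 7, so s³ ≡ 7 (mod 11).

Converse. Suppose s³ ≡ 7 (mod 11). The only residue r in {0, …, 10} with r³ ≡ 7 (mod 11) is r = 6, so s ≡ 6 (mod 11).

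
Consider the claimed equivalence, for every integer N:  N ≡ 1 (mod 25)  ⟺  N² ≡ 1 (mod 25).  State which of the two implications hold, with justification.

[⇐] This fails: take N = 24. Then 24² = 576 ≡ 1 (mod 25), yet 24 ≡ 24 (mod 25), not 1.

[⇒] Suppose N ≡ 1 (mod 25). Write N = 25j + 1. Then (25j + 1)² = 625j² + 50j + 1 = 25(25j² + 2j) + 1, so N² ≡ 1 (mod 25).

Not equivalent: only (⇒) holds.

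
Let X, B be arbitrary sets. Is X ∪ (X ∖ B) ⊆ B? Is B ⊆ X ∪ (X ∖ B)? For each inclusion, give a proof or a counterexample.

(⟹) This inclusion fails. Take X = {1}, B = ∅; then 1 ∈ X ∪ (X ∖ B) but 1 ∉ B.

(⟸) This inclusion fails. Take X = ∅, B = {1}; then 1 ∈ B but 1 ∉ X ∪ (X ∖ B).

Both inclusions fail.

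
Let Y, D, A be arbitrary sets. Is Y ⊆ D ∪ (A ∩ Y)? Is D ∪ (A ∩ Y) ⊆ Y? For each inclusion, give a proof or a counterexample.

Both inclusions fail.

Forward inclusion. This inclusion fails. Take Y = {1}, D = ∅, A = ∅; then 1 ∈ Y but 1 ∉ D ∪ (A ∩ Y).

Reverse inclusion. This inclusion fails. Take Y = ∅, D = {1}, A = ∅; then 1 ∈ D ∪ (A ∩ Y) but 1 ∉ Y.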